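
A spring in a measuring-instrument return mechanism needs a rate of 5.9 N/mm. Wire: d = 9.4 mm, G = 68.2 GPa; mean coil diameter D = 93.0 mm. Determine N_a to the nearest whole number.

14

N_a = Gd⁴/(8D³k) = (68.2×10³ × 9.4⁴)/(8 × 93.0³ × 5.9)
    = 5.32471e+08 / 3.79657e+07 = 14.03 → 14 coils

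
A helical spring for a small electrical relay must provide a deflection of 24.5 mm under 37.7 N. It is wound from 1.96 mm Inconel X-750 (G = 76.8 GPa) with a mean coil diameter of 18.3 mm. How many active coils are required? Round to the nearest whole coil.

Required rate k = F/δ = 37.7/24.5 = 1.5388 N/mm
N_a = Gd⁴/(8D³k) = (76.8×10³ × 1.96⁴)/(8 × 18.3³ × 1.5388)
    = 1.13341e+06 / 75442.9 = 15.02 → 15 coils

15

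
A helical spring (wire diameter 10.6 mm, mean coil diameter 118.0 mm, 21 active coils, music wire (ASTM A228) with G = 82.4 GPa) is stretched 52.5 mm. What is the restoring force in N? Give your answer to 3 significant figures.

198 N

k = Gd⁴/(8D³N_a) = (82.4×10³)(10.6⁴)/(8·118.0³·21) = 3.7687 N/mm
F = k·δ = 3.7687 × 52.5 = 197.86 N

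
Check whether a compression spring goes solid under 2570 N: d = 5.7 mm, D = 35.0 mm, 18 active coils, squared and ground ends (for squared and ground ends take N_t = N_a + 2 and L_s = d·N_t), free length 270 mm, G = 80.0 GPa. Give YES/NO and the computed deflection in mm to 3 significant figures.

k = Gd⁴/(8D³N_a) = (80.0×10³)(5.7⁴)/(8·35.0³·18) = 13.678 N/mm
N_t = 20; L_s = 5.7·20 = 114 mm; δ_solid = L₀ − L_s = 270 − 114 = 156 mm
δ = F/k = 2570/13.678 = 187.89 mm
δ ≥ δ_solid → spring goes solid

YES, δ = 188 mm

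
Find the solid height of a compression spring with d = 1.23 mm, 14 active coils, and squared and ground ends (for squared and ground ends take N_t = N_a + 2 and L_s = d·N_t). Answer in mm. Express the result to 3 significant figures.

19.7 mm

squared and ground ends: N_t = N_a + 2 = 14 + 2 = 16
L_s = d·N_t = 1.23 × 16 = 19.68 mm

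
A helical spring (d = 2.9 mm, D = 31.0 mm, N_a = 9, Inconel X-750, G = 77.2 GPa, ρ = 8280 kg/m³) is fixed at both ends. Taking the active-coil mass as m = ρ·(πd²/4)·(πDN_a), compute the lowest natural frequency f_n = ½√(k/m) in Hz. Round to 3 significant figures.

k = Gd⁴/(8D³N_a) = (77.2×10³)(2.9⁴)/(8·31.0³·9) = 2.5456 N/mm = 2545.6 N/m
Wire length L = πDN_a = π·31.0·9 = 876.5 mm
m = ρ·(πd²/4)·L = 8280 × 6.6052×10⁻⁶ m² × 0.8765 m = 0.047937 kg
f_n = ½√(k/m) = 0.5·√(2545.6/0.047937) = 0.5·√(53103) = 115.22 Hz

115 Hz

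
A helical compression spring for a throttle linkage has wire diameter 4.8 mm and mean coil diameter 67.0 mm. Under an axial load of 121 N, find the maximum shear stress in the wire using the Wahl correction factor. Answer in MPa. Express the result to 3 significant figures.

206 MPa

Spring index C = D/d = 67.0/4.8 = 13.9583
K_W = (4C−1)/(4C−4) + 0.615/C = 54.833/51.833 + 0.0441 = 1.1019
τ₀ = 8FD/(πd³) = 8·121·67.0/(π·4.8³) = 64856/347.44 = 186.67 MPa
τ_max = K·τ₀ = 1.1019 × 186.67 = 205.7 MPa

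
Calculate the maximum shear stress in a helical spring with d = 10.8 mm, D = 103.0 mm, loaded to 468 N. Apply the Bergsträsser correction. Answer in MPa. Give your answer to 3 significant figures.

Spring index C = D/d = 103.0/10.8 = 9.5370
K_B = (4C+2)/(4C−3) = 40.148/35.148 = 1.1423
τ₀ = 8FD/(πd³) = 8·468·103.0/(π·10.8³) = 385632/3957.5 = 97.443 MPa
τ_max = K·τ₀ = 1.1423 × 97.443 = 111.31 MPa

111 MPa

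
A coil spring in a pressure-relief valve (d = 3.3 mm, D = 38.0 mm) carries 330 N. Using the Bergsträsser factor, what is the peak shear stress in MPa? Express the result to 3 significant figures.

992 MPa

Spring index C = D/d = 38.0/3.3 = 11.5152
K_B = (4C+2)/(4C−3) = 48.061/43.061 = 1.1161
τ₀ = 8FD/(πd³) = 8·330·38.0/(π·3.3³) = 100320/112.9 = 888.58 MPa
τ_max = K·τ₀ = 1.1161 × 888.58 = 991.76 MPa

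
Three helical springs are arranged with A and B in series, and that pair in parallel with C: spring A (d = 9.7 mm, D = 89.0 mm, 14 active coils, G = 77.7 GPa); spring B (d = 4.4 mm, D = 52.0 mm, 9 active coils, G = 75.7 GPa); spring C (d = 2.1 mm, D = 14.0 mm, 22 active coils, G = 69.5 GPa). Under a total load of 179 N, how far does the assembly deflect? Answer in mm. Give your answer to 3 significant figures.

k_A = Gd⁴/(8D³N_a) = (77.7×10³)(9.7⁴)/(8·89.0³·14) = 8.712 N/mm
k_B = Gd⁴/(8D³N_a) = (75.7×10³)(4.4⁴)/(8·52.0³·9) = 2.8026 N/mm
k_C = Gd⁴/(8D³N_a) = (69.5×10³)(2.1⁴)/(8·14.0³·22) = 2.7988 N/mm
Springs A,B series: k_AB = 1/(1/8.712+1/2.8026) = 2.1205 N/mm; parallel with C: k_eq = 2.1205+2.7988 = 4.9192 N/mm
δ = F/k_eq = 179/4.9192 = 36.388 mm

36.4 mm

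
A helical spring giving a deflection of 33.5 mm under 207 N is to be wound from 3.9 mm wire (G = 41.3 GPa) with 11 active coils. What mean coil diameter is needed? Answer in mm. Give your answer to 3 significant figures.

26.0 mm

Required rate k = F/δ = 207/33.5 = 6.1791 N/mm
D = (Gd⁴/(8N_a·k))^(1/3) = (41.3×10³·3.9⁴/(8·11·6.1791))^(1/3)
  = (17571.2)^(1/3) = 25.9976 mm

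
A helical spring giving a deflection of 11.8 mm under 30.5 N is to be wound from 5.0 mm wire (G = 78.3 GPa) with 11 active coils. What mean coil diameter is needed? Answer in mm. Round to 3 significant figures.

59.9 mm

Required rate k = F/δ = 30.5/11.8 = 2.5847 N/mm
D = (Gd⁴/(8N_a·k))^(1/3) = (78.3×10³·5.0⁴/(8·11·2.5847))^(1/3)
  = (215150)^(1/3) = 59.9212 mm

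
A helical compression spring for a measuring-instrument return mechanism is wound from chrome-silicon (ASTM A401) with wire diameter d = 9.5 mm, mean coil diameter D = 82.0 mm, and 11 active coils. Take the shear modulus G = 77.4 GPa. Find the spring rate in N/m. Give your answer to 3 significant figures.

k = Gd⁴/(8D³N_a) = (77.4×10³ × 9.5⁴) / (8 × 82.0³ × 11)
  = 6.30428e+08 / 4.85204e+07 = 12.993 N/mm = 12993 N/m

13000 N/m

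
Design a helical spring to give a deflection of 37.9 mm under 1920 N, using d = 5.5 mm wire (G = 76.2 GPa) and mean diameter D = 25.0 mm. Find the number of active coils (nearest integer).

Required rate k = F/δ = 1920/37.9 = 50.66 N/mm
N_a = Gd⁴/(8D³k) = (76.2×10³ × 5.5⁴)/(8 × 25.0³ × 50.66)
    = 6.97278e+07 / 6.33245e+06 = 11.01 → 11 coils

11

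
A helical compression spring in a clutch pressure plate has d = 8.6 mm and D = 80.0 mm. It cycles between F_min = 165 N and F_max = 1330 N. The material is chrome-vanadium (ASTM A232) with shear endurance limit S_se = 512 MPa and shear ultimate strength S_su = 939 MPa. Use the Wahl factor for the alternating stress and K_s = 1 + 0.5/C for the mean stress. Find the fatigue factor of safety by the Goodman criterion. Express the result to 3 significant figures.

C = D/d = 80.0/8.6 = 9.3023; K_W = (4C−1)/(4C−4)+0.615/C = 1.1564; K_s = 1+0.5/C = 1.0537
F_a = (F_max−F_min)/2 = 582.5 N; F_m = (F_max+F_min)/2 = 747.5 N
τ_a = K_W·8F_aD/(πd³) = 1.1564 × 186.57 = 215.75 MPa
τ_m = K_s·8F_mD/(πd³) = 1.0537 × 239.41 = 252.28 MPa
Goodman: 1/n_f = τ_a/S_se + τ_m/S_su = 215.75/512 + 252.28/939 = 0.42139 + 0.26867 = 0.69006
n_f = 1/0.69006 = 1.449

1.45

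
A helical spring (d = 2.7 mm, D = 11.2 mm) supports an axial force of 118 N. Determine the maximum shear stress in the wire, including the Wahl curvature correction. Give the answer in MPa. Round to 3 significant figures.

237 MPa

Spring index C = D/d = 11.2/2.7 = 4.1481
K_W = (4C−1)/(4C−4) + 0.615/C = 15.593/12.593 + 0.1483 = 1.3865
τ₀ = 8FD/(πd³) = 8·118·11.2/(π·2.7³) = 10572.8/61.836 = 170.98 MPa
τ_max = K·τ₀ = 1.3865 × 170.98 = 237.06 MPa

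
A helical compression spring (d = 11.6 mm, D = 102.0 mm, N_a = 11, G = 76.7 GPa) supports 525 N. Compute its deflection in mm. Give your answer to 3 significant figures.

k = Gd⁴/(8D³N_a) = (76.7×10³)(11.6⁴)/(8·102.0³·11) = 14.871 N/mm
δ = F/k = 525 / 14.871 = 35.303 mm

35.3 mm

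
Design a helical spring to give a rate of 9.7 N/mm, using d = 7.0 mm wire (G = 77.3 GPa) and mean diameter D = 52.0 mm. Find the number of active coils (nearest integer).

N_a = Gd⁴/(8D³k) = (77.3×10³ × 7.0⁴)/(8 × 52.0³ × 9.7)
    = 1.85597e+08 / 1.09112e+07 = 17.01 → 17 coils

17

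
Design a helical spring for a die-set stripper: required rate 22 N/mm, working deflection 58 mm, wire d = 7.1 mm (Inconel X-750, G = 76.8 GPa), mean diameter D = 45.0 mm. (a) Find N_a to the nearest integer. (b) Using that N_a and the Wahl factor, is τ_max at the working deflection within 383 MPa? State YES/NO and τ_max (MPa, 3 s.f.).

(a) 12 coils; (b) NO, τ_max = 513 MPa

N_a = Gd⁴/(8D³k) = (76.8×10³)(7.1⁴)/(8·45.0³·22) = 12.17 → N_a = 12
Actual rate k = Gd⁴/(8D³·12) = 22.309 N/mm
Working load F = kδ = 22.309·58 = 1293.9 N
C = 45.0/7.1 = 6.3380; K_W = (4C−1)/(4C−4)+0.615/C = 1.2375
τ_max = K_W·8FD/(πd³) = 1.2375·414.28 = 512.68 MPa
τ_max > 383 MPa → exceeds allowable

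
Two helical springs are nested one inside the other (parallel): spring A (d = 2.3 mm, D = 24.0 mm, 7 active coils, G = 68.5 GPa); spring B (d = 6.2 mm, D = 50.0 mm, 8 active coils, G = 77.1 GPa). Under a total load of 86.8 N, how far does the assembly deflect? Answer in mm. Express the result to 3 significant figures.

5.19 mm

k_A = Gd⁴/(8D³N_a) = (68.5×10³)(2.3⁴)/(8·24.0³·7) = 2.4762 N/mm
k_B = Gd⁴/(8D³N_a) = (77.1×10³)(6.2⁴)/(8·50.0³·8) = 14.241 N/mm
Parallel: k_eq = 2.4762 + 14.241 = 16.717 N/mm
δ = F/k_eq = 86.8/16.717 = 5.1924 mm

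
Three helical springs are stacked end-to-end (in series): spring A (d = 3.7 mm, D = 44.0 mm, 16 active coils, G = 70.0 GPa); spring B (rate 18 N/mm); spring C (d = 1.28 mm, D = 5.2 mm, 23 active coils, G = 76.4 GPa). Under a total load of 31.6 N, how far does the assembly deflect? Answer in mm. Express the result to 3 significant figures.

k_A = Gd⁴/(8D³N_a) = (70.0×10³)(3.7⁴)/(8·44.0³·16) = 1.2032 N/mm
k_C = Gd⁴/(8D³N_a) = (76.4×10³)(1.28⁴)/(8·5.2³·23) = 7.9269 N/mm
Series: 1/k_eq = 1/1.2032 + 1/18 + 1/7.9269 = 1.0128; k_eq = 0.98734 N/mm
δ = F/k_eq = 31.6/0.98734 = 32.005 mm

32.0 mm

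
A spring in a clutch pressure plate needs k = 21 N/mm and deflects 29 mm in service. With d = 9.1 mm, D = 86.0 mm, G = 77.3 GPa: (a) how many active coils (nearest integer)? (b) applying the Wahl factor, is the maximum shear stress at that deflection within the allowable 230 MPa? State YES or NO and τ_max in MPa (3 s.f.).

(a) 5 coils; (b) YES, τ_max = 203 MPa

N_a = Gd⁴/(8D³k) = (77.3×10³)(9.1⁴)/(8·86.0³·21) = 4.961 → N_a = 5
Actual rate k = Gd⁴/(8D³·5) = 20.835 N/mm
Working load F = kδ = 20.835·29 = 604.21 N
C = 86.0/9.1 = 9.4505; K_W = (4C−1)/(4C−4)+0.615/C = 1.1538
τ_max = K_W·8FD/(πd³) = 1.1538·175.59 = 202.6 MPa
τ_max ≤ 230 MPa → acceptable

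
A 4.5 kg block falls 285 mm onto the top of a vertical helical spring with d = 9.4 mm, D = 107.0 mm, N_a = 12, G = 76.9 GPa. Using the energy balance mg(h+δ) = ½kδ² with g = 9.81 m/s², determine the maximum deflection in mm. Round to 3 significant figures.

k = Gd⁴/(8D³N_a) = (76.9×10³)(9.4⁴)/(8·107.0³·12) = 5.1052 N/mm
W = mg = 4.5 × 9.81 = 44.145 N
½kδ² − Wδ − Wh = 0 → δ = (W + √(W² + 2kWh))/k
δ = (44.145 + √(1948.8 + 128461))/5.1052 = (44.145 + 361.12)/5.1052 = 79.383 mm

79.4 mm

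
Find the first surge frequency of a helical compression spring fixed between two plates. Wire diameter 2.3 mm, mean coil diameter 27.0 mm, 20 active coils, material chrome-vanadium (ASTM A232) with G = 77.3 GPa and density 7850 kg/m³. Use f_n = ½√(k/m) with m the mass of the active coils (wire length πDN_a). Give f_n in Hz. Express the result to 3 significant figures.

55.7 Hz

k = Gd⁴/(8D³N_a) = (77.3×10³)(2.3⁴)/(8·27.0³·20) = 0.68688 N/mm = 686.88 N/m
Wire length L = πDN_a = π·27.0·20 = 1696.5 mm
m = ρ·(πd²/4)·L = 7850 × 4.1548×10⁻⁶ m² × 1.6965 m = 0.05533 kg
f_n = ½√(k/m) = 0.5·√(686.88/0.05533) = 0.5·√(12414) = 55.71 Hz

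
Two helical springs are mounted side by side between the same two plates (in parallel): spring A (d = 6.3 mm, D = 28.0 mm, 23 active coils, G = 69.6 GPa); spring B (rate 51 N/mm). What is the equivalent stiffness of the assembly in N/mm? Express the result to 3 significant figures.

k_A = Gd⁴/(8D³N_a) = (69.6×10³)(6.3⁴)/(8·28.0³·23) = 27.144 N/mm
Parallel: k_eq = 27.144 + 51 = 78.144 N/mm

78.1 N/mm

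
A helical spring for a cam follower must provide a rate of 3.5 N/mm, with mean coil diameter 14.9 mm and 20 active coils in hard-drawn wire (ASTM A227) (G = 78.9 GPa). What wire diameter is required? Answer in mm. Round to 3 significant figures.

d = (8D³N_a·k / G)^(1/4) = (8·14.9³·20·3.5 / (78.9×10³))^0.25
  = (23.478)^0.25 = 2.2012 mm

2.20 mm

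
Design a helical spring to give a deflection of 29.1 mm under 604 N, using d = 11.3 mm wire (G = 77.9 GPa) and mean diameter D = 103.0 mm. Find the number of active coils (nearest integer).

Required rate k = F/δ = 604/29.1 = 20.756 N/mm
N_a = Gd⁴/(8D³k) = (77.9×10³ × 11.3⁴)/(8 × 103.0³ × 20.756)
    = 1.27014e+09 / 1.81445e+08 = 7 → 7 coils

7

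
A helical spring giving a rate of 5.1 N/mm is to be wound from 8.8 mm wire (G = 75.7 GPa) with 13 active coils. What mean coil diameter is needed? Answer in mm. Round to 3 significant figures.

94.9 mm

D = (Gd⁴/(8N_a·k))^(1/3) = (75.7×10³·8.8⁴/(8·13·5.1))^(1/3)
  = (855900)^(1/3) = 94.9455 mm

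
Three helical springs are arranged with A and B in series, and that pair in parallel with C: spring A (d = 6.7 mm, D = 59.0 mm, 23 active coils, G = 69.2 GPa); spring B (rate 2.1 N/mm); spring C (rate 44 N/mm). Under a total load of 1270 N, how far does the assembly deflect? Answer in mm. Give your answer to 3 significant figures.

28.0 mm

k_A = Gd⁴/(8D³N_a) = (69.2×10³)(6.7⁴)/(8·59.0³·23) = 3.69 N/mm
Springs A,B series: k_AB = 1/(1/3.69+1/2.1) = 1.3383 N/mm; parallel with C: k_eq = 1.3383+44 = 45.338 N/mm
δ = F/k_eq = 1270/45.338 = 28.012 mm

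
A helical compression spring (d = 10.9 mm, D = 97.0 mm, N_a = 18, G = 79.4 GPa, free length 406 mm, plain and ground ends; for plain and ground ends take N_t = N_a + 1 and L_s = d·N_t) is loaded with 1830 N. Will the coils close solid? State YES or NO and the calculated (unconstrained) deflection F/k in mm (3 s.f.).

YES, δ = 215 mm

k = Gd⁴/(8D³N_a) = (79.4×10³)(10.9⁴)/(8·97.0³·18) = 8.528 N/mm
N_t = 19; L_s = 10.9·19 = 207.1 mm; δ_solid = L₀ − L_s = 406 − 207.1 = 198.9 mm
δ = F/k = 1830/8.528 = 214.59 mm
δ ≥ δ_solid → spring goes solid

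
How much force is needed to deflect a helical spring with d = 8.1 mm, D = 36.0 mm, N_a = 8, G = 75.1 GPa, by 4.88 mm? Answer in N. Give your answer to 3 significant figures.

k = Gd⁴/(8D³N_a) = (75.1×10³)(8.1⁴)/(8·36.0³·8) = 108.27 N/mm
F = k·δ = 108.27 × 4.88 = 528.34 N

528 N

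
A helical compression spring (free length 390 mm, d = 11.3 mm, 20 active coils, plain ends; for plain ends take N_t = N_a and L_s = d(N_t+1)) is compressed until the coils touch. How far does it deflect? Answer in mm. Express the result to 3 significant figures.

N_t = 20; L_s = 11.3·21 = 237.3 mm
δ_solid = L₀ − L_s = 390 − 237.3 = 152.7 mm

153 mm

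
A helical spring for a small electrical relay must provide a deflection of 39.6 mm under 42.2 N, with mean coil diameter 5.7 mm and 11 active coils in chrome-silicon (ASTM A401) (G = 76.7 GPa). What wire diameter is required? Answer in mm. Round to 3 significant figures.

Required rate k = F/δ = 42.2/39.6 = 1.0657 N/mm
d = (8D³N_a·k / G)^(1/4) = (8·5.7³·11·1.0657 / (76.7×10³))^0.25
  = (0.22643)^0.25 = 0.6898 mm

0.690 mm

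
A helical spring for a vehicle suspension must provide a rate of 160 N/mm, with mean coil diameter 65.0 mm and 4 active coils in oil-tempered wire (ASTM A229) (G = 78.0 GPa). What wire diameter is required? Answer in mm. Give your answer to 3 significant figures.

11.6 mm

d = (8D³N_a·k / G)^(1/4) = (8·65.0³·4·160 / (78.0×10³))^0.25
  = (18027)^0.25 = 11.5872 mm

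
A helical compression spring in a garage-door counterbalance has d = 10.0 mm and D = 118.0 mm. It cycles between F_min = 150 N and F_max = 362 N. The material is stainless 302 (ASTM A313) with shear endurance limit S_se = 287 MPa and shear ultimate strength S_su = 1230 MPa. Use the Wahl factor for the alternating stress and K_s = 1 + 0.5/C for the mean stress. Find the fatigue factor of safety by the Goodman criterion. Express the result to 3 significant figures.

5.27

C = D/d = 118.0/10.0 = 11.8000; K_W = (4C−1)/(4C−4)+0.615/C = 1.1216; K_s = 1+0.5/C = 1.0424
F_a = (F_max−F_min)/2 = 106 N; F_m = (F_max+F_min)/2 = 256 N
τ_a = K_W·8F_aD/(πd³) = 1.1216 × 31.851 = 35.723 MPa
τ_m = K_s·8F_mD/(πd³) = 1.0424 × 76.924 = 80.184 MPa
Goodman: 1/n_f = τ_a/S_se + τ_m/S_su = 35.723/287 + 80.184/1230 = 0.12447 + 0.06519 = 0.18966
n_f = 1/0.18966 = 5.273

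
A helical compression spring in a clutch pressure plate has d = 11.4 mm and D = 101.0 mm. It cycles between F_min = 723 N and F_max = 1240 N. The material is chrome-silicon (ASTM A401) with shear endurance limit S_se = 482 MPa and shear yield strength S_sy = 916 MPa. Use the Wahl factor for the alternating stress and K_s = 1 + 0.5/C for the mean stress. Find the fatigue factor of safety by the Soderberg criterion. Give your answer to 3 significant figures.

C = D/d = 101.0/11.4 = 8.8596; K_W = (4C−1)/(4C−4)+0.615/C = 1.1648; K_s = 1+0.5/C = 1.0564
F_a = (F_max−F_min)/2 = 258.5 N; F_m = (F_max+F_min)/2 = 981.5 N
τ_a = K_W·8F_aD/(πd³) = 1.1648 × 44.875 = 52.273 MPa
τ_m = K_s·8F_mD/(πd³) = 1.0564 × 170.39 = 180 MPa
Soderberg: 1/n_f = τ_a/S_se + τ_m/S_sy = 52.273/482 + 180/916 = 0.10845 + 0.19651 = 0.30496
n_f = 1/0.30496 = 3.279

3.28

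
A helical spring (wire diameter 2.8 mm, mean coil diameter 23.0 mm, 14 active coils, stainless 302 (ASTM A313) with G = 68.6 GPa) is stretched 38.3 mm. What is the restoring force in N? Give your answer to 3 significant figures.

119 N

k = Gd⁴/(8D³N_a) = (68.6×10³)(2.8⁴)/(8·23.0³·14) = 3.0942 N/mm
F = k·δ = 3.0942 × 38.3 = 118.51 N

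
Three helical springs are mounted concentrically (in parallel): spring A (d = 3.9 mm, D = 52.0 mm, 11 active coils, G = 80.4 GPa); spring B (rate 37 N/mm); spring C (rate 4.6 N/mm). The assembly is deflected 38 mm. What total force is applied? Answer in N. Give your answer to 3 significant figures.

1640 N

k_A = Gd⁴/(8D³N_a) = (80.4×10³)(3.9⁴)/(8·52.0³·11) = 1.5032 N/mm
Parallel: k_eq = 1.5032 + 37 + 4.6 = 43.103 N/mm
F = k_eq·δ = 43.103·38 = 1637.9 N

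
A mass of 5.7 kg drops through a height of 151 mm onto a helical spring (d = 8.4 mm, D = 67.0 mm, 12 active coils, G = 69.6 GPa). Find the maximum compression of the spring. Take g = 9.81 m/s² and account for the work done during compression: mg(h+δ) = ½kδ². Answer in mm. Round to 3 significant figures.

k = Gd⁴/(8D³N_a) = (69.6×10³)(8.4⁴)/(8·67.0³·12) = 12.001 N/mm
W = mg = 5.7 × 9.81 = 55.917 N
½kδ² − Wδ − Wh = 0 → δ = (W + √(W² + 2kWh))/k
δ = (55.917 + √(3126.7 + 202666))/12.001 = (55.917 + 453.64)/12.001 = 42.459 mm

42.5 mm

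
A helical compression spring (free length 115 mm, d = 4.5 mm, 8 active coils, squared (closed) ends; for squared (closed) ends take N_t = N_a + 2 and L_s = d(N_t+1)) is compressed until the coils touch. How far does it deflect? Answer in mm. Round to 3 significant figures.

N_t = 10; L_s = 4.5·11 = 49.5 mm
δ_solid = L₀ − L_s = 115 − 49.5 = 65.5 mm

65.5 mm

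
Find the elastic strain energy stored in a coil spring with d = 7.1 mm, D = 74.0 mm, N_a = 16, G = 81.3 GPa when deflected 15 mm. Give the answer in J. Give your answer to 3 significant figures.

0.448 J

k = Gd⁴/(8D³N_a) = (81.3×10³)(7.1⁴)/(8·74.0³·16) = 3.9831 N/mm
U = ½kδ² = 0.5 × 3.9831 × 15² = 448.1 N·mm = 0.4481 J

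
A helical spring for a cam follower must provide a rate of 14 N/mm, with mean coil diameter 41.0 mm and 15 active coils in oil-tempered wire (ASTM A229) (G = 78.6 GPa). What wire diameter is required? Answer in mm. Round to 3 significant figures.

6.20 mm

d = (8D³N_a·k / G)^(1/4) = (8·41.0³·15·14 / (78.6×10³))^0.25
  = (1473.1)^0.25 = 6.1953 mm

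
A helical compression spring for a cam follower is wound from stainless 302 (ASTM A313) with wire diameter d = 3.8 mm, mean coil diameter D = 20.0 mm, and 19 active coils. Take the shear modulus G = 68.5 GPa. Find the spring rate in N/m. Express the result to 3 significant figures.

k = Gd⁴/(8D³N_a) = (68.5×10³ × 3.8⁴) / (8 × 20.0³ × 19)
  = 1.42832e+07 / 1.216e+06 = 11.746 N/mm = 11746 N/m

11700 N/m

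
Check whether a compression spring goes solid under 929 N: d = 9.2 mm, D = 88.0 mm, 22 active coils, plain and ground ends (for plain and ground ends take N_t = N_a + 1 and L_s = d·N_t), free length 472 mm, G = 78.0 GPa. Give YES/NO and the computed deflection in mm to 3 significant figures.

k = Gd⁴/(8D³N_a) = (78.0×10³)(9.2⁴)/(8·88.0³·22) = 4.6589 N/mm
N_t = 23; L_s = 9.2·23 = 211.6 mm; δ_solid = L₀ − L_s = 472 − 211.6 = 260.4 mm
δ = F/k = 929/4.6589 = 199.4 mm
δ < δ_solid → spring does not go solid

NO, δ = 199 mm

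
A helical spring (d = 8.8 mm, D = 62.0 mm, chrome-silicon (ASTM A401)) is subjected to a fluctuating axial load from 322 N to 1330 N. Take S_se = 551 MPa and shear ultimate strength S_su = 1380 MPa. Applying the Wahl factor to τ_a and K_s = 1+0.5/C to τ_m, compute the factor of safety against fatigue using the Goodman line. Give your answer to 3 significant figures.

C = D/d = 62.0/8.8 = 7.0455; K_W = (4C−1)/(4C−4)+0.615/C = 1.2114; K_s = 1+0.5/C = 1.0710
F_a = (F_max−F_min)/2 = 504 N; F_m = (F_max+F_min)/2 = 826 N
τ_a = K_W·8F_aD/(πd³) = 1.2114 × 116.77 = 141.44 MPa
τ_m = K_s·8F_mD/(πd³) = 1.0710 × 191.37 = 204.95 MPa
Goodman: 1/n_f = τ_a/S_se + τ_m/S_su = 141.44/551 + 204.95/1380 = 0.25670 + 0.14851 = 0.40522
n_f = 1/0.40522 = 2.468

2.47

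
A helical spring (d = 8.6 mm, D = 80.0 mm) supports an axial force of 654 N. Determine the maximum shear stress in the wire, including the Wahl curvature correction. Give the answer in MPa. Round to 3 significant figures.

242 MPa

Spring index C = D/d = 80.0/8.6 = 9.3023
K_W = (4C−1)/(4C−4) + 0.615/C = 36.209/33.209 + 0.0661 = 1.1564
τ₀ = 8FD/(πd³) = 8·654·80.0/(π·8.6³) = 418560/1998.2 = 209.47 MPa
τ_max = K·τ₀ = 1.1564 × 209.47 = 242.24 MPa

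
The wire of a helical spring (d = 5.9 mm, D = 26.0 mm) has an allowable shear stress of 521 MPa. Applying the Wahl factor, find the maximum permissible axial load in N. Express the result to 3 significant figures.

1190 N

C = D/d = 26.0/5.9 = 4.4068
K_W = (4C−1)/(4C−4) + 0.615/C = 16.627/13.627 + 0.1396 = 1.3597
τ_max = K·8FD/(πd³) → F_max = τ_allow·πd³/(8DK)
F_max = 521·π·5.9³/(8·26.0·1.3597) = 3.3616e+05/282.82 = 1188.6 N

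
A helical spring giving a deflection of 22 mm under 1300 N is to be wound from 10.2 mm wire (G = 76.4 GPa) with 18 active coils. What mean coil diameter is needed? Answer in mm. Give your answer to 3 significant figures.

46.0 mm

Required rate k = F/δ = 1300/22 = 59.091 N/mm
D = (Gd⁴/(8N_a·k))^(1/3) = (76.4×10³·10.2⁴/(8·18·59.091))^(1/3)
  = (97187.6)^(1/3) = 45.9766 mm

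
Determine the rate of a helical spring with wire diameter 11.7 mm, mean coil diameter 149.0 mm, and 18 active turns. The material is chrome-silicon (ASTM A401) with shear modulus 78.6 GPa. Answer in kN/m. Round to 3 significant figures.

3.09 kN/m

k = Gd⁴/(8D³N_a) = (78.6×10³ × 11.7⁴) / (8 × 149.0³ × 18)
  = 1.47288e+09 / 4.76345e+08 = 3.092 N/mm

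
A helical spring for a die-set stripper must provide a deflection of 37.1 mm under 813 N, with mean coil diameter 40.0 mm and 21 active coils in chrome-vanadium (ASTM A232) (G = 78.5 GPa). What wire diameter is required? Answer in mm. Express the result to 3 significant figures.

Required rate k = F/δ = 813/37.1 = 21.914 N/mm
d = (8D³N_a·k / G)^(1/4) = (8·40.0³·21·21.914 / (78.5×10³))^0.25
  = (3001.5)^0.25 = 7.4017 mm

7.40 mm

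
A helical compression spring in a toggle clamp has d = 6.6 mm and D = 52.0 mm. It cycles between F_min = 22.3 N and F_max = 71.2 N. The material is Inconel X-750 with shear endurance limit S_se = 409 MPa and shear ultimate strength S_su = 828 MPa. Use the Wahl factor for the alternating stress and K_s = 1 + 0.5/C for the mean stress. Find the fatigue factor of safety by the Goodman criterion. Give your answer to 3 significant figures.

16.6

C = D/d = 52.0/6.6 = 7.8788; K_W = (4C−1)/(4C−4)+0.615/C = 1.1871; K_s = 1+0.5/C = 1.0635
F_a = (F_max−F_min)/2 = 24.45 N; F_m = (F_max+F_min)/2 = 46.75 N
τ_a = K_W·8F_aD/(πd³) = 1.1871 × 11.261 = 13.368 MPa
τ_m = K_s·8F_mD/(πd³) = 1.0635 × 21.532 = 22.899 MPa
Goodman: 1/n_f = τ_a/S_se + τ_m/S_su = 13.368/409 + 22.899/828 = 0.03269 + 0.02766 = 0.060341
n_f = 1/0.060341 = 16.57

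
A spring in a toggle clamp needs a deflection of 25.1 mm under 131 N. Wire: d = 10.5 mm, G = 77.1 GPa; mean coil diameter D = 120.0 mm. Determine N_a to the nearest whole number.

13

Required rate k = F/δ = 131/25.1 = 5.2191 N/mm
N_a = Gd⁴/(8D³k) = (77.1×10³ × 10.5⁴)/(8 × 120.0³ × 5.2191)
    = 9.37155e+08 / 7.21492e+07 = 12.99 → 13 coils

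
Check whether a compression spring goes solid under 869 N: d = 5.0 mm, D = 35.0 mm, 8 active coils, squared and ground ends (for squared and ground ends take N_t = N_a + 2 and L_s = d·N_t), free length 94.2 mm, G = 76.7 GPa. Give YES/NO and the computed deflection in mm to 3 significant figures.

YES, δ = 49.7 mm

k = Gd⁴/(8D³N_a) = (76.7×10³)(5.0⁴)/(8·35.0³·8) = 17.47 N/mm
N_t = 10; L_s = 5.0·10 = 50 mm; δ_solid = L₀ − L_s = 94.2 − 50 = 44.2 mm
δ = F/k = 869/17.47 = 49.743 mm
δ ≥ δ_solid → spring goes solid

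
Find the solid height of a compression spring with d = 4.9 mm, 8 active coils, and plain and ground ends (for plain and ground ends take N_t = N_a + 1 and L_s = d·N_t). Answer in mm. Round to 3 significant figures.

44.1 mm

plain and ground ends: N_t = N_a + 1 = 8 + 1 = 9
L_s = d·N_t = 4.9 × 9 = 44.1 mm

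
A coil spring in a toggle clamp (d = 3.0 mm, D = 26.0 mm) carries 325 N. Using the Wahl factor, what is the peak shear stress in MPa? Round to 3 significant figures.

931 MPa

Spring index C = D/d = 26.0/3.0 = 8.6667
K_W = (4C−1)/(4C−4) + 0.615/C = 33.667/30.667 + 0.0710 = 1.1688
τ₀ = 8FD/(πd³) = 8·325·26.0/(π·3.0³) = 67600/84.823 = 796.95 MPa
τ_max = K·τ₀ = 1.1688 × 796.95 = 931.47 MPa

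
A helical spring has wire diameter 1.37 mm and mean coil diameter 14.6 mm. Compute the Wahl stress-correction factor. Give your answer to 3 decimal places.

C = D/d = 14.6/1.37 = 10.6569
K_W = (4C−1)/(4C−4) + 0.615/C = 41.628/38.628 + 0.0577 = 1.1354

1.135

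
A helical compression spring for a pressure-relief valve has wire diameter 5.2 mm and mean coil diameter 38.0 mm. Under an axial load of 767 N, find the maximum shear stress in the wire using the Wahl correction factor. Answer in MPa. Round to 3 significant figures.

Spring index C = D/d = 38.0/5.2 = 7.3077
K_W = (4C−1)/(4C−4) + 0.615/C = 28.231/25.231 + 0.0842 = 1.2031
τ₀ = 8FD/(πd³) = 8·767·38.0/(π·5.2³) = 233168/441.73 = 527.85 MPa
τ_max = K·τ₀ = 1.2031 × 527.85 = 635.03 MPa

635 MPa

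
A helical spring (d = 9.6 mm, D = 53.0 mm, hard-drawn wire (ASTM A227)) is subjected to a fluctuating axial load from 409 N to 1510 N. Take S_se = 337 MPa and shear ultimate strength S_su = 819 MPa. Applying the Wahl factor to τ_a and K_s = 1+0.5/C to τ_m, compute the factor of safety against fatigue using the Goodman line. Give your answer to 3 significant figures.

1.95

C = D/d = 53.0/9.6 = 5.5208; K_W = (4C−1)/(4C−4)+0.615/C = 1.2773; K_s = 1+0.5/C = 1.0906
F_a = (F_max−F_min)/2 = 550.5 N; F_m = (F_max+F_min)/2 = 959.5 N
τ_a = K_W·8F_aD/(πd³) = 1.2773 × 83.977 = 107.26 MPa
τ_m = K_s·8F_mD/(πd³) = 1.0906 × 146.37 = 159.62 MPa
Goodman: 1/n_f = τ_a/S_se + τ_m/S_su = 107.26/337 + 159.62/819 = 0.31829 + 0.19490 = 0.51319
n_f = 1/0.51319 = 1.949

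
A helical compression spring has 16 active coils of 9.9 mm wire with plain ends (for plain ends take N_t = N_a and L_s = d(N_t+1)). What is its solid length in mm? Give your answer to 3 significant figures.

168 mm

plain ends: N_t = N_a = 16
L_s = d·(N_t+1) = 9.9 × 17 = 168.3 mm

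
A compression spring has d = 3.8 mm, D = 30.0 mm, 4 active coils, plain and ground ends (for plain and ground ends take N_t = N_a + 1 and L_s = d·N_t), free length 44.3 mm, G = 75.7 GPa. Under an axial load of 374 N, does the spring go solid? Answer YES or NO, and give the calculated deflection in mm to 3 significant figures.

k = Gd⁴/(8D³N_a) = (75.7×10³)(3.8⁴)/(8·30.0³·4) = 18.269 N/mm
N_t = 5; L_s = 3.8·5 = 19 mm; δ_solid = L₀ − L_s = 44.3 − 19 = 25.3 mm
δ = F/k = 374/18.269 = 20.472 mm
δ < δ_solid → spring does not go solid

NO, δ = 20.5 mm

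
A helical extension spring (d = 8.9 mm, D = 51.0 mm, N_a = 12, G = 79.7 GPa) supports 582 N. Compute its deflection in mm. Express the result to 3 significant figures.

k = Gd⁴/(8D³N_a) = (79.7×10³)(8.9⁴)/(8·51.0³·12) = 39.268 N/mm
δ = F/k = 582 / 39.268 = 14.821 mm

14.8 mm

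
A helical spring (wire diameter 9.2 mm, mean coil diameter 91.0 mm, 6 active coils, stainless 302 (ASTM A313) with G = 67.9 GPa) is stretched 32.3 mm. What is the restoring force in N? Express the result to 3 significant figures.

k = Gd⁴/(8D³N_a) = (67.9×10³)(9.2⁴)/(8·91.0³·6) = 13.448 N/mm
F = k·δ = 13.448 × 32.3 = 434.37 N

434 N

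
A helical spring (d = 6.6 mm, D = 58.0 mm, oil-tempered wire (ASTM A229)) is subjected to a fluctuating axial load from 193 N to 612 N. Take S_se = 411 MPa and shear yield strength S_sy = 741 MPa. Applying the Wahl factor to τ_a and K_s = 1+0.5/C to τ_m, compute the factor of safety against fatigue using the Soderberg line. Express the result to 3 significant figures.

C = D/d = 58.0/6.6 = 8.7879; K_W = (4C−1)/(4C−4)+0.615/C = 1.1663; K_s = 1+0.5/C = 1.0569
F_a = (F_max−F_min)/2 = 209.5 N; F_m = (F_max+F_min)/2 = 402.5 N
τ_a = K_W·8F_aD/(πd³) = 1.1663 × 107.63 = 125.52 MPa
τ_m = K_s·8F_mD/(πd³) = 1.0569 × 206.78 = 218.54 MPa
Soderberg: 1/n_f = τ_a/S_se + τ_m/S_sy = 125.52/411 + 218.54/741 = 0.30541 + 0.29493 = 0.60034
n_f = 1/0.60034 = 1.666

1.67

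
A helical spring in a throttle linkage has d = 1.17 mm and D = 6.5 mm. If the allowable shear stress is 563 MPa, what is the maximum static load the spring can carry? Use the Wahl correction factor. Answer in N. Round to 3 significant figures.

C = D/d = 6.5/1.17 = 5.5556
K_W = (4C−1)/(4C−4) + 0.615/C = 21.222/18.222 + 0.1107 = 1.2753
τ_max = K·8FD/(πd³) → F_max = τ_allow·πd³/(8DK)
F_max = 563·π·1.17³/(8·6.5·1.2753) = 2832.8/66.317 = 42.716 N

42.7 N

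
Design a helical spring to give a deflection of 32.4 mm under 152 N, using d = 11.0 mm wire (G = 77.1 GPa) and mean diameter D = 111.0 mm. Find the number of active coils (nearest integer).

Required rate k = F/δ = 152/32.4 = 4.6914 N/mm
N_a = Gd⁴/(8D³k) = (77.1×10³ × 11.0⁴)/(8 × 111.0³ × 4.6914)
    = 1.12882e+09 / 5.13284e+07 = 21.99 → 22 coils

22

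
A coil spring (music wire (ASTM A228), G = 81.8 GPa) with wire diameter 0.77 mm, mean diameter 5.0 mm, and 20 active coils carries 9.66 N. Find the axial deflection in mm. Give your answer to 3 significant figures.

k = Gd⁴/(8D³N_a) = (81.8×10³)(0.77⁴)/(8·5.0³·20) = 1.4378 N/mm
δ = F/k = 9.66 / 1.4378 = 6.7188 mm

6.72 mm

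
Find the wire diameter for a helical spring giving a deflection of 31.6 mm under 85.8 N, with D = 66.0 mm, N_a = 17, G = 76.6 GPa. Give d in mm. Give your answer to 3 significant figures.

6.10 mm

Required rate k = F/δ = 85.8/31.6 = 2.7152 N/mm
d = (8D³N_a·k / G)^(1/4) = (8·66.0³·17·2.7152 / (76.6×10³))^0.25
  = (1385.9)^0.25 = 6.1015 mm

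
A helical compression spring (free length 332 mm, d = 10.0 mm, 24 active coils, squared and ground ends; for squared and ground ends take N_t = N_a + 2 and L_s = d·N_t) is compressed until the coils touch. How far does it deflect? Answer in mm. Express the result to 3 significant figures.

N_t = 26; L_s = 10.0·26 = 260 mm
δ_solid = L₀ − L_s = 332 − 260 = 72 mm

72.0 mm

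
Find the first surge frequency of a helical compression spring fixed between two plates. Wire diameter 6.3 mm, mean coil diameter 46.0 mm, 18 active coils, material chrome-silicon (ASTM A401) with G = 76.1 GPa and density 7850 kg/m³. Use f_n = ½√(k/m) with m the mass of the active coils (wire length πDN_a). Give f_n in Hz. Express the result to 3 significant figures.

k = Gd⁴/(8D³N_a) = (76.1×10³)(6.3⁴)/(8·46.0³·18) = 8.5529 N/mm = 8552.9 N/m
Wire length L = πDN_a = π·46.0·18 = 2601.2 mm
m = ρ·(πd²/4)·L = 7850 × 31.172×10⁻⁶ m² × 2.6012 m = 0.63653 kg
f_n = ½√(k/m) = 0.5·√(8552.9/0.63653) = 0.5·√(13437) = 57.958 Hz

58.0 Hz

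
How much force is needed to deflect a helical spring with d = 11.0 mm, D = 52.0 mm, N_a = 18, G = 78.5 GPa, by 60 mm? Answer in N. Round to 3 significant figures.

3410 N

k = Gd⁴/(8D³N_a) = (78.5×10³)(11.0⁴)/(8·52.0³·18) = 56.763 N/mm
F = k·δ = 56.763 × 60 = 3405.8 N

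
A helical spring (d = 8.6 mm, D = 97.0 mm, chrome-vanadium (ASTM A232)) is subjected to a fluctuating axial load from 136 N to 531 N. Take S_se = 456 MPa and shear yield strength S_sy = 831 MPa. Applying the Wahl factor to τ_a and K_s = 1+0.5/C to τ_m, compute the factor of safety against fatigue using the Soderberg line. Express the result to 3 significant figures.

2.84

C = D/d = 97.0/8.6 = 11.2791; K_W = (4C−1)/(4C−4)+0.615/C = 1.1275; K_s = 1+0.5/C = 1.0443
F_a = (F_max−F_min)/2 = 197.5 N; F_m = (F_max+F_min)/2 = 333.5 N
τ_a = K_W·8F_aD/(πd³) = 1.1275 × 76.698 = 86.476 MPa
τ_m = K_s·8F_mD/(πd³) = 1.0443 × 129.51 = 135.25 MPa
Soderberg: 1/n_f = τ_a/S_se + τ_m/S_sy = 86.476/456 + 135.25/831 = 0.18964 + 0.16276 = 0.3524
n_f = 1/0.3524 = 2.838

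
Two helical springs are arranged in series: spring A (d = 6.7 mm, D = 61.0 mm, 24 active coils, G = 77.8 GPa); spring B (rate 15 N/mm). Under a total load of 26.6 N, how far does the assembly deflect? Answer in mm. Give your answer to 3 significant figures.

k_A = Gd⁴/(8D³N_a) = (77.8×10³)(6.7⁴)/(8·61.0³·24) = 3.5974 N/mm
Series: 1/k_eq = 1/3.5974 + 1/15 = 0.34465; k_eq = 2.9015 N/mm
δ = F/k_eq = 26.6/2.9015 = 9.1676 mm

9.17 mm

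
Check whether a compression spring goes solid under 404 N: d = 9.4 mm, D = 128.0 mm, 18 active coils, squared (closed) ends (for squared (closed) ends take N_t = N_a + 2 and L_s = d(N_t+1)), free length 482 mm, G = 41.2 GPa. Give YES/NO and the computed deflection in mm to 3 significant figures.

YES, δ = 379 mm

k = Gd⁴/(8D³N_a) = (41.2×10³)(9.4⁴)/(8·128.0³·18) = 1.0652 N/mm
N_t = 20; L_s = 9.4·21 = 197.4 mm; δ_solid = L₀ − L_s = 482 − 197.4 = 284.6 mm
δ = F/k = 404/1.0652 = 379.28 mm
δ ≥ δ_solid → spring goes solid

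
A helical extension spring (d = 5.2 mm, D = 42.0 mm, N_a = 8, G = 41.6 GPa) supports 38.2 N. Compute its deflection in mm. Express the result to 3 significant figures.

5.96 mm

k = Gd⁴/(8D³N_a) = (41.6×10³)(5.2⁴)/(8·42.0³·8) = 6.4147 N/mm
δ = F/k = 38.2 / 6.4147 = 5.955 mm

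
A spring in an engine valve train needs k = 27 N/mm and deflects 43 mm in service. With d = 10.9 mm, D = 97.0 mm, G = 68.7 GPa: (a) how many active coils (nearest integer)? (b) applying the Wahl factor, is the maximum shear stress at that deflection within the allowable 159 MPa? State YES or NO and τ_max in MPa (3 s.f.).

N_a = Gd⁴/(8D³k) = (68.7×10³)(10.9⁴)/(8·97.0³·27) = 4.919 → N_a = 5
Actual rate k = Gd⁴/(8D³·5) = 26.564 N/mm
Working load F = kδ = 26.564·43 = 1142.2 N
C = 97.0/10.9 = 8.8991; K_W = (4C−1)/(4C−4)+0.615/C = 1.1641
τ_max = K_W·8FD/(πd³) = 1.1641·217.87 = 253.61 MPa
τ_max > 159 MPa → exceeds allowable

(a) 5 coils; (b) NO, τ_max = 254 MPa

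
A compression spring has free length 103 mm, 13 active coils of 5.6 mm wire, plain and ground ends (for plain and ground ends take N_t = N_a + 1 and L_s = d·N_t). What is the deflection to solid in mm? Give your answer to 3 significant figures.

24.6 mm

N_t = 14; L_s = 5.6·14 = 78.4 mm
δ_solid = L₀ − L_s = 103 − 78.4 = 24.6 mm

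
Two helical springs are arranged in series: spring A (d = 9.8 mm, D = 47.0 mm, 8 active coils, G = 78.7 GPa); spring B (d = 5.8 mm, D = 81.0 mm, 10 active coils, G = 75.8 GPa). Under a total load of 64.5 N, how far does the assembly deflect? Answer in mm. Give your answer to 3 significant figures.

k_A = Gd⁴/(8D³N_a) = (78.7×10³)(9.8⁴)/(8·47.0³·8) = 109.25 N/mm
k_B = Gd⁴/(8D³N_a) = (75.8×10³)(5.8⁴)/(8·81.0³·10) = 2.0176 N/mm
Series: 1/k_eq = 1/109.25 + 1/2.0176 = 0.50479; k_eq = 1.981 N/mm
δ = F/k_eq = 64.5/1.981 = 32.559 mm

32.6 mm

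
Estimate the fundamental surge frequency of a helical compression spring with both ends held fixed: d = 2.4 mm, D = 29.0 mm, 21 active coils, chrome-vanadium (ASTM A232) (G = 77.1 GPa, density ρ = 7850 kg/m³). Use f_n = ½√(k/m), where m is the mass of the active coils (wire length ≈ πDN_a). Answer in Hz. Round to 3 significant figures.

47.9 Hz

k = Gd⁴/(8D³N_a) = (77.1×10³)(2.4⁴)/(8·29.0³·21) = 0.6243 N/mm = 624.3 N/m
Wire length L = πDN_a = π·29.0·21 = 1913.2 mm
m = ρ·(πd²/4)·L = 7850 × 4.5239×10⁻⁶ m² × 1.9132 m = 0.067944 kg
f_n = ½√(k/m) = 0.5·√(624.3/0.067944) = 0.5·√(9188.5) = 47.928 Hz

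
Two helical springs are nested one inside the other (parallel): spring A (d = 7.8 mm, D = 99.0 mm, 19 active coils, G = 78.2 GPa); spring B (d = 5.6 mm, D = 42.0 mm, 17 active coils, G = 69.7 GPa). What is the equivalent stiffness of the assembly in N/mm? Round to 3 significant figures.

8.77 N/mm

k_A = Gd⁴/(8D³N_a) = (78.2×10³)(7.8⁴)/(8·99.0³·19) = 1.9626 N/mm
k_B = Gd⁴/(8D³N_a) = (69.7×10³)(5.6⁴)/(8·42.0³·17) = 6.803 N/mm
Parallel: k_eq = 1.9626 + 6.803 = 8.7656 N/mm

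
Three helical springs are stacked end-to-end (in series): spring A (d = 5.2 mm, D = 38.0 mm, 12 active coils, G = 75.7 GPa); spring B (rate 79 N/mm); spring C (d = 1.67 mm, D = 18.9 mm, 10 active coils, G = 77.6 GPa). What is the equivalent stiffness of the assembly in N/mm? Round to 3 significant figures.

0.997 N/mm

k_A = Gd⁴/(8D³N_a) = (75.7×10³)(5.2⁴)/(8·38.0³·12) = 10.507 N/mm
k_C = Gd⁴/(8D³N_a) = (77.6×10³)(1.67⁴)/(8·18.9³·10) = 1.1175 N/mm
Series: 1/k_eq = 1/10.507 + 1/79 + 1/1.1175 = 1.0027; k_eq = 0.99733 N/mm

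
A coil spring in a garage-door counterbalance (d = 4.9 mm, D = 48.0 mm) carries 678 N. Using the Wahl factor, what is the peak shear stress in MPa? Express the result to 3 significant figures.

809 MPa

Spring index C = D/d = 48.0/4.9 = 9.7959
K_W = (4C−1)/(4C−4) + 0.615/C = 38.184/35.184 + 0.0628 = 1.1480
τ₀ = 8FD/(πd³) = 8·678·48.0/(π·4.9³) = 260352/369.61 = 704.41 MPa
τ_max = K·τ₀ = 1.1480 × 704.41 = 808.69 MPa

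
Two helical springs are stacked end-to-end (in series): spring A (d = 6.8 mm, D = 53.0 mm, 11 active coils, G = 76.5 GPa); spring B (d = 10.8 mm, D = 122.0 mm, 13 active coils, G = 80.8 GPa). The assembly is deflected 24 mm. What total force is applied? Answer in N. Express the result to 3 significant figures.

95.3 N

k_A = Gd⁴/(8D³N_a) = (76.5×10³)(6.8⁴)/(8·53.0³·11) = 12.485 N/mm
k_B = Gd⁴/(8D³N_a) = (80.8×10³)(10.8⁴)/(8·122.0³·13) = 5.8209 N/mm
Series: 1/k_eq = 1/12.485 + 1/5.8209 = 0.25189; k_eq = 3.97 N/mm
F = k_eq·δ = 3.97·24 = 95.28 N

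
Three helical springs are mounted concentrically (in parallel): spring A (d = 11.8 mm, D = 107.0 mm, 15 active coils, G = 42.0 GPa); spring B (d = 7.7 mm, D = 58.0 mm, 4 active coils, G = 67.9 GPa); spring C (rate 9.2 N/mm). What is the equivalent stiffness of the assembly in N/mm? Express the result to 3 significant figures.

53.0 N/mm

k_A = Gd⁴/(8D³N_a) = (42.0×10³)(11.8⁴)/(8·107.0³·15) = 5.5392 N/mm
k_B = Gd⁴/(8D³N_a) = (67.9×10³)(7.7⁴)/(8·58.0³·4) = 38.23 N/mm
Parallel: k_eq = 5.5392 + 38.23 + 9.2 = 52.969 N/mm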